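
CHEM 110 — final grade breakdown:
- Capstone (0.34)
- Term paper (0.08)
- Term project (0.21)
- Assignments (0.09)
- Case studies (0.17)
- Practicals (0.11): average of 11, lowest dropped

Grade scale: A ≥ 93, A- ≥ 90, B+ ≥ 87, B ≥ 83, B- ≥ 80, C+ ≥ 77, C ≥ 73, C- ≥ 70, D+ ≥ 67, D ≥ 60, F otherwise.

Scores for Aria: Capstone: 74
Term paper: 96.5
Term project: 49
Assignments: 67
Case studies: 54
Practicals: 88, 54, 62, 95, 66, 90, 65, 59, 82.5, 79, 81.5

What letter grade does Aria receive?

Practicals: drop 54 → average of remaining 10 = 768/10 = 76.8
Weighted total:
  Capstone 74 × 0.34 = 25.16
  Term paper 96.5 × 0.08 = 7.72
  Term project 49 × 0.21 = 10.29
  Assignments 67 × 0.09 = 6.03
  Case studies 54 × 0.17 = 9.18
  Practicals 76.8 × 0.11 = 8.448
Sum = 66.828
66.828 is ≥ 60 and < 67 → D

D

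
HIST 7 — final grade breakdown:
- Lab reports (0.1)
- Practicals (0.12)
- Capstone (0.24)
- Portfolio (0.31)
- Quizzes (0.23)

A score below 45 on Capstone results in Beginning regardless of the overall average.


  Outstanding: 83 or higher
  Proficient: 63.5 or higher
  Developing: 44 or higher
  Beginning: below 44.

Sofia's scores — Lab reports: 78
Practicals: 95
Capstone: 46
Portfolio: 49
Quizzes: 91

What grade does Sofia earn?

Proficient

Capstone score 46 ≥ 45: minimum met.
Weighted total:
  Lab reports 78 × 0.1 = 7.8
  Practicals 95 × 0.12 = 11.4
  Capstone 46 × 0.24 = 11.04
  Portfolio 49 × 0.31 = 15.19
  Quizzes 91 × 0.23 = 20.93
Sum = 66.36
66.36 is ≥ 63.5 and < 83 → Proficient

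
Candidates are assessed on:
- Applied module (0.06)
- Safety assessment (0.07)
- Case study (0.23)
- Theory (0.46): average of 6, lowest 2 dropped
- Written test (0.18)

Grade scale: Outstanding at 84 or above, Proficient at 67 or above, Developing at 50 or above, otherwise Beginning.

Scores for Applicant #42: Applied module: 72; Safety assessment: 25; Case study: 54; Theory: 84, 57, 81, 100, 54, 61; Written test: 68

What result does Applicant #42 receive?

Theory: drop 54, 57 → average of remaining 4 = 326/4 = 81.5
Weighted total:
  Applied module 72 × 0.06 = 4.32
  Safety assessment 25 × 0.07 = 1.75
  Case study 54 × 0.23 = 12.42
  Theory 81.5 × 0.46 = 37.49
  Written test 68 × 0.18 = 12.24
Sum = 68.22
68.22 is ≥ 67 and < 84 → Proficient

Proficient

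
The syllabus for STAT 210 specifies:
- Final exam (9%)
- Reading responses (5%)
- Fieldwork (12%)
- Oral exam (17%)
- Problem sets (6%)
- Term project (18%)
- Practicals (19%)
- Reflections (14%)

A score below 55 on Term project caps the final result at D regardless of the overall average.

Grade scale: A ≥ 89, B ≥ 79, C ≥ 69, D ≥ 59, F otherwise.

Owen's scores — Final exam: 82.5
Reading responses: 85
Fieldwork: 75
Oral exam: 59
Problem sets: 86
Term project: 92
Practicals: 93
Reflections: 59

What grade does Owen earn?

Term project score 92 ≥ 55: minimum met.
Weighted total:
  Final exam 82.5 × 0.09 = 7.425
  Reading responses 85 × 0.05 = 4.25
  Fieldwork 75 × 0.12 = 9
  Oral exam 59 × 0.17 = 10.03
  Problem sets 86 × 0.06 = 5.16
  Term project 92 × 0.18 = 16.56
  Practicals 93 × 0.19 = 17.67
  Reflections 59 × 0.14 = 8.26
Sum = 78.355
78.355 is ≥ 69 and < 79 → C

C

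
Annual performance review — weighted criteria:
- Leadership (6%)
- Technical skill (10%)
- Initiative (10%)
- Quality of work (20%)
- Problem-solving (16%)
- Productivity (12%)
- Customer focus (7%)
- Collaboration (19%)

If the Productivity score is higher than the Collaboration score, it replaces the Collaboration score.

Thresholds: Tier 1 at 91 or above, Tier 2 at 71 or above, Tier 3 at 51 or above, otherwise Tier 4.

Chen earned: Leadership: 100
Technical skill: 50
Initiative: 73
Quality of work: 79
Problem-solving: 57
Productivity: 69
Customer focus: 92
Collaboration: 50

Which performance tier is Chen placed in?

Productivity (69) > Collaboration (50), so Collaboration counts as 69.
Weighted total:
  Leadership 100 × 0.06 = 6
  Technical skill 50 × 0.1 = 5
  Initiative 73 × 0.1 = 7.3
  Quality of work 79 × 0.2 = 15.8
  Problem-solving 57 × 0.16 = 9.12
  Productivity 69 × 0.12 = 8.28
  Customer focus 92 × 0.07 = 6.44
  Collaboration 69 × 0.19 = 13.11
Sum = 71.05
71.05 is ≥ 71 and < 91 → Tier 2

Tier 2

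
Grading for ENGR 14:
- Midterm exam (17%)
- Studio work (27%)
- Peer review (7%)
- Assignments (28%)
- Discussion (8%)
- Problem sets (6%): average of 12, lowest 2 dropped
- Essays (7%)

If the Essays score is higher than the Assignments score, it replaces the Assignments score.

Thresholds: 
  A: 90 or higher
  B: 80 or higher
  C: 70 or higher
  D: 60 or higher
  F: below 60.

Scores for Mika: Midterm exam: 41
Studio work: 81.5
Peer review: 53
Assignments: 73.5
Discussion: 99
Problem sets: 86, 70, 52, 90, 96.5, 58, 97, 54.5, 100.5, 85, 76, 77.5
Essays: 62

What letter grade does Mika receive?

Problem sets: drop 52, 54.5 → average of remaining 10 = 836.5/10 = 83.65
Essays (62) ≤ Assignments (73.5), so Assignments stays at 73.5.
Weighted total:
  Midterm exam 41 × 0.17 = 6.97
  Studio work 81.5 × 0.27 = 22.005
  Peer review 53 × 0.07 = 3.71
  Assignments 73.5 × 0.28 = 20.58
  Discussion 99 × 0.08 = 7.92
  Problem sets 83.65 × 0.06 = 5.019
  Essays 62 × 0.07 = 4.34
Sum = 70.544
70.544 is ≥ 70 and < 80 → C

C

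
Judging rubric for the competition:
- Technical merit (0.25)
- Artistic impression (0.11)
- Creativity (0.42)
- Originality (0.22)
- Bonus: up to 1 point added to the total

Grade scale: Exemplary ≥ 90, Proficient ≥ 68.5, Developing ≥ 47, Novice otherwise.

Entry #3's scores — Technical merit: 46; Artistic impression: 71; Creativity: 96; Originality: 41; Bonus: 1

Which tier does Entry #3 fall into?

Proficient

Weighted total:
  Technical merit 46 × 0.25 = 11.5
  Artistic impression 71 × 0.11 = 7.81
  Creativity 96 × 0.42 = 40.32
  Originality 41 × 0.22 = 9.02
Sum = 68.65
Bonus: 68.65 + 1 = 69.65
69.65 is ≥ 68.5 and < 90 → Proficient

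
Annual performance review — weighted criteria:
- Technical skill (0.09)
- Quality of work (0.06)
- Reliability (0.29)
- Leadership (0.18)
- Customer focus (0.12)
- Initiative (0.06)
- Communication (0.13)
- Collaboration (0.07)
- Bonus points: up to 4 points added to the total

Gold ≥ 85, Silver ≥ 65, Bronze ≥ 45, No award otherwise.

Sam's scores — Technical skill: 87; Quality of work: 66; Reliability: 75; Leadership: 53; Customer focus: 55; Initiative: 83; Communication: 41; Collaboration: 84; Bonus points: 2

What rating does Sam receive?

Weighted total:
  Technical skill 87 × 0.09 = 7.83
  Quality of work 66 × 0.06 = 3.96
  Reliability 75 × 0.29 = 21.75
  Leadership 53 × 0.18 = 9.54
  Customer focus 55 × 0.12 = 6.6
  Initiative 83 × 0.06 = 4.98
  Communication 41 × 0.13 = 5.33
  Collaboration 84 × 0.07 = 5.88
Sum = 65.87
Bonus points: 65.87 + 2 = 67.87
67.87 is ≥ 65 and < 85 → Silver

Silver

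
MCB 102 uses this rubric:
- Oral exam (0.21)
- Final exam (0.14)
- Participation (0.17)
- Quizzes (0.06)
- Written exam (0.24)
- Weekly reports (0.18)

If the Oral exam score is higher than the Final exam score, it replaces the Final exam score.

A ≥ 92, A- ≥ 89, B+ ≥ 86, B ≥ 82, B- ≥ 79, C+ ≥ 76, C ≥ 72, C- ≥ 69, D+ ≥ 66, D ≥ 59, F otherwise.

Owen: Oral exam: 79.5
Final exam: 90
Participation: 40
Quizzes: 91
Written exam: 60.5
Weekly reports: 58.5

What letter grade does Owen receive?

Oral exam (79.5) ≤ Final exam (90), so Final exam stays at 90.
Weighted total:
  Oral exam 79.5 × 0.21 = 16.695
  Final exam 90 × 0.14 = 12.6
  Participation 40 × 0.17 = 6.8
  Quizzes 91 × 0.06 = 5.46
  Written exam 60.5 × 0.24 = 14.52
  Weekly reports 58.5 × 0.18 = 10.53
Sum = 66.605
66.605 is ≥ 66 and < 69 → D+

D+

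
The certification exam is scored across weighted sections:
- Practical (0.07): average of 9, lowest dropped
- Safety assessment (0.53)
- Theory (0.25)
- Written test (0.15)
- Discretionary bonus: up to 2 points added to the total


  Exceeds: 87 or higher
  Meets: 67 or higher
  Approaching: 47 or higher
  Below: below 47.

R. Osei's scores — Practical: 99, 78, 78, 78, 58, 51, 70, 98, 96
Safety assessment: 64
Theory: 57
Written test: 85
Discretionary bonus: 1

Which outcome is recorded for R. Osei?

Meets

Practical: drop 51 → average of remaining 8 = 655/8 = 81.875
Weighted total:
  Practical 81.875 × 0.07 = 5.73125
  Safety assessment 64 × 0.53 = 33.92
  Theory 57 × 0.25 = 14.25
  Written test 85 × 0.15 = 12.75
Sum = 66.65125
Discretionary bonus: 66.65125 + 1 = 67.65125
67.65125 is ≥ 67 and < 87 → Meets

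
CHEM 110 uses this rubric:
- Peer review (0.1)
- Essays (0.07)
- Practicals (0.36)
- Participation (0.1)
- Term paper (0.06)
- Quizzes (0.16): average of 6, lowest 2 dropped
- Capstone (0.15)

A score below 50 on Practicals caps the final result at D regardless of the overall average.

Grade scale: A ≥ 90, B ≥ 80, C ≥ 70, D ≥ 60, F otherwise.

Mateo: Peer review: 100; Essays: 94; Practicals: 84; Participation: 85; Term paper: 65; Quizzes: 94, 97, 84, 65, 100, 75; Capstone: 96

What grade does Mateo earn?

Quizzes: drop 65, 75 → average of remaining 4 = 375/4 = 93.75
Practicals score 84 ≥ 50: minimum met.
Weighted total:
  Peer review 100 × 0.1 = 10
  Essays 94 × 0.07 = 6.58
  Practicals 84 × 0.36 = 30.24
  Participation 85 × 0.1 = 8.5
  Term paper 65 × 0.06 = 3.9
  Quizzes 93.75 × 0.16 = 15
  Capstone 96 × 0.15 = 14.4
Sum = 88.62
88.62 is ≥ 80 and < 90 → B

B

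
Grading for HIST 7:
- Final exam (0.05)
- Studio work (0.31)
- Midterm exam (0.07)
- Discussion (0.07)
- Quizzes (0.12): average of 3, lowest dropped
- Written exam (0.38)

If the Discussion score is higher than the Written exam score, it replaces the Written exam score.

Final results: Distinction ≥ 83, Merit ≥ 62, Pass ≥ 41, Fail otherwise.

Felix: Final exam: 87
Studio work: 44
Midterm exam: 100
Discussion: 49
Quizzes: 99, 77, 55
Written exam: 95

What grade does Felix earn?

Quizzes: drop 55 → average of remaining 2 = 176/2 = 88
Discussion (49) ≤ Written exam (95), so Written exam stays at 95.
Weighted total:
  Final exam 87 × 0.05 = 4.35
  Studio work 44 × 0.31 = 13.64
  Midterm exam 100 × 0.07 = 7
  Discussion 49 × 0.07 = 3.43
  Quizzes 88 × 0.12 = 10.56
  Written exam 95 × 0.38 = 36.1
Sum = 75.08
75.08 is ≥ 62 and < 83 → Merit

Merit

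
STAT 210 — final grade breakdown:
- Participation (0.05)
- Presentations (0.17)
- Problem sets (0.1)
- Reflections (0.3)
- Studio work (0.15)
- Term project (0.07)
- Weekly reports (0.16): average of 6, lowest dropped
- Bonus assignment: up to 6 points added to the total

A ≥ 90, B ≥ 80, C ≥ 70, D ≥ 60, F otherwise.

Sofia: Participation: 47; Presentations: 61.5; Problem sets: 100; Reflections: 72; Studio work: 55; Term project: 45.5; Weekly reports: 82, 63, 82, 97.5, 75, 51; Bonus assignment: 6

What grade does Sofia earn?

C

Weekly reports: drop 51 → average of remaining 5 = 399.5/5 = 79.9
Weighted total:
  Participation 47 × 0.05 = 2.35
  Presentations 61.5 × 0.17 = 10.455
  Problem sets 100 × 0.1 = 10
  Reflections 72 × 0.3 = 21.6
  Studio work 55 × 0.15 = 8.25
  Term project 45.5 × 0.07 = 3.185
  Weekly reports 79.9 × 0.16 = 12.784
Sum = 68.624
Bonus assignment: 68.624 + 6 = 74.624
74.624 is ≥ 70 and < 80 → C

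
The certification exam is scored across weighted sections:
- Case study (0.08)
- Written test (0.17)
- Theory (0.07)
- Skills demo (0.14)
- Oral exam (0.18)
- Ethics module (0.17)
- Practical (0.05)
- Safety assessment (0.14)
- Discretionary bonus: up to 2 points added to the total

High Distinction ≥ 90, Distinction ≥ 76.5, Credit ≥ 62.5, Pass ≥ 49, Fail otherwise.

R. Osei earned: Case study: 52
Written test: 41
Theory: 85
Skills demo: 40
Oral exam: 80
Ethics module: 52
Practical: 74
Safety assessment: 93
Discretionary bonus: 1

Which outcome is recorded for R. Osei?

Weighted total:
  Case study 52 × 0.08 = 4.16
  Written test 41 × 0.17 = 6.97
  Theory 85 × 0.07 = 5.95
  Skills demo 40 × 0.14 = 5.6
  Oral exam 80 × 0.18 = 14.4
  Ethics module 52 × 0.17 = 8.84
  Practical 74 × 0.05 = 3.7
  Safety assessment 93 × 0.14 = 13.02
Sum = 62.64
Discretionary bonus: 62.64 + 1 = 63.64
63.64 is ≥ 62.5 and < 76.5 → Credit

Credit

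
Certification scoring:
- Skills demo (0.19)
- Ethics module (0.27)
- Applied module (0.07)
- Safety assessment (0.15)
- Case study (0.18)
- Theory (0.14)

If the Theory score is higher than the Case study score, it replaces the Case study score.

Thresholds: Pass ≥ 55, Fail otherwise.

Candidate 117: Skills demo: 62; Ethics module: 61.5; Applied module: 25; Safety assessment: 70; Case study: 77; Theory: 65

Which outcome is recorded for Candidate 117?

Pass

Theory (65) ≤ Case study (77), so Case study stays at 77.
Weighted total:
  Skills demo 62 × 0.19 = 11.78
  Ethics module 61.5 × 0.27 = 16.605
  Applied module 25 × 0.07 = 1.75
  Safety assessment 70 × 0.15 = 10.5
  Case study 77 × 0.18 = 13.86
  Theory 65 × 0.14 = 9.1
Sum = 63.595
63.595 ≥ 55 → Pass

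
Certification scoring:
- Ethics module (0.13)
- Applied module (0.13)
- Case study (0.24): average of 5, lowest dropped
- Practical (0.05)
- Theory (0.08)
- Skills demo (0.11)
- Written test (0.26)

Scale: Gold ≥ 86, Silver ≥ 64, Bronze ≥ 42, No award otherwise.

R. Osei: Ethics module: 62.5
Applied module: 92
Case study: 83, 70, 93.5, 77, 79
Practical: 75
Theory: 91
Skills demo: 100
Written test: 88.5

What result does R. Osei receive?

Case study: drop 70 → average of remaining 4 = 332.5/4 = 83.125
Weighted total:
  Ethics module 62.5 × 0.13 = 8.125
  Applied module 92 × 0.13 = 11.96
  Case study 83.125 × 0.24 = 19.95
  Practical 75 × 0.05 = 3.75
  Theory 91 × 0.08 = 7.28
  Skills demo 100 × 0.11 = 11
  Written test 88.5 × 0.26 = 23.01
Sum = 85.075
85.075 is ≥ 64 and < 86 → Silver

Silver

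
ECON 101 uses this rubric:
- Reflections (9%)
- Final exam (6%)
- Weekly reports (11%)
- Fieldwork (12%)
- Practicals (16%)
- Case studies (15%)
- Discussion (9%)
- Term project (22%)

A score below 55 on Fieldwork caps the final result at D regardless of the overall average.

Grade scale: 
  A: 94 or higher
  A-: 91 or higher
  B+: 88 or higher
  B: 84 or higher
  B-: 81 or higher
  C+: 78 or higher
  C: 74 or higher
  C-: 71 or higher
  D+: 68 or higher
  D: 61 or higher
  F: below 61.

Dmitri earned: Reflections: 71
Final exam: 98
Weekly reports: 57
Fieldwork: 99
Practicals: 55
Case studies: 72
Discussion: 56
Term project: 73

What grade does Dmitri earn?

Fieldwork score 99 ≥ 55: minimum met.
Weighted total:
  Reflections 71 × 0.09 = 6.39
  Final exam 98 × 0.06 = 5.88
  Weekly reports 57 × 0.11 = 6.27
  Fieldwork 99 × 0.12 = 11.88
  Practicals 55 × 0.16 = 8.8
  Case studies 72 × 0.15 = 10.8
  Discussion 56 × 0.09 = 5.04
  Term project 73 × 0.22 = 16.06
Sum = 71.12
71.12 is ≥ 71 and < 74 → C-

C-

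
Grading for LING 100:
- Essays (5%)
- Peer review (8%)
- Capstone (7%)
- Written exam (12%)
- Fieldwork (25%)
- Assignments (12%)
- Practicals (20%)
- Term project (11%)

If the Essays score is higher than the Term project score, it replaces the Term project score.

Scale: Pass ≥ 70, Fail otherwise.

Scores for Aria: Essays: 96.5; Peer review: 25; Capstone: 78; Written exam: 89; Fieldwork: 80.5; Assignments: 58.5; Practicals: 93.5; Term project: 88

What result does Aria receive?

Pass

Essays (96.5) > Term project (88), so Term project counts as 96.5.
Weighted total:
  Essays 96.5 × 0.05 = 4.825
  Peer review 25 × 0.08 = 2
  Capstone 78 × 0.07 = 5.46
  Written exam 89 × 0.12 = 10.68
  Fieldwork 80.5 × 0.25 = 20.125
  Assignments 58.5 × 0.12 = 7.02
  Practicals 93.5 × 0.2 = 18.7
  Term project 96.5 × 0.11 = 10.615
Sum = 79.425
79.425 ≥ 70 → Pass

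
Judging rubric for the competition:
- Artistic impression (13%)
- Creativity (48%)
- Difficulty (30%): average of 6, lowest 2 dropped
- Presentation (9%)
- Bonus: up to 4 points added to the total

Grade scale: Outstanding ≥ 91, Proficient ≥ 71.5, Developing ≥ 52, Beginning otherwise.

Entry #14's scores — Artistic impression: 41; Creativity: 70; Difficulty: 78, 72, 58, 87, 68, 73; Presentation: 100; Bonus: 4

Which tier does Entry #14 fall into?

Difficulty: drop 58, 68 → average of remaining 4 = 310/4 = 77.5
Weighted total:
  Artistic impression 41 × 0.13 = 5.33
  Creativity 70 × 0.48 = 33.6
  Difficulty 77.5 × 0.3 = 23.25
  Presentation 100 × 0.09 = 9
Sum = 71.18
Bonus: 71.18 + 4 = 75.18
75.18 is ≥ 71.5 and < 91 → Proficient

Proficient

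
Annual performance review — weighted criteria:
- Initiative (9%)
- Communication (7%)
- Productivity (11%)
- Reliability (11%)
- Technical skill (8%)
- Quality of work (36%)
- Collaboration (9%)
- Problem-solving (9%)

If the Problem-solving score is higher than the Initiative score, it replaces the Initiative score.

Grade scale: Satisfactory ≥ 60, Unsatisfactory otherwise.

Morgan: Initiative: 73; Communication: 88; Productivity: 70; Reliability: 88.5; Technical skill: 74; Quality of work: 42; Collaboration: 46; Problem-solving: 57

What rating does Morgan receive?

Satisfactory

Problem-solving (57) ≤ Initiative (73), so Initiative stays at 73.
Weighted total:
  Initiative 73 × 0.09 = 6.57
  Communication 88 × 0.07 = 6.16
  Productivity 70 × 0.11 = 7.7
  Reliability 88.5 × 0.11 = 9.735
  Technical skill 74 × 0.08 = 5.92
  Quality of work 42 × 0.36 = 15.12
  Collaboration 46 × 0.09 = 4.14
  Problem-solving 57 × 0.09 = 5.13
Sum = 60.475
60.475 ≥ 60 → Satisfactory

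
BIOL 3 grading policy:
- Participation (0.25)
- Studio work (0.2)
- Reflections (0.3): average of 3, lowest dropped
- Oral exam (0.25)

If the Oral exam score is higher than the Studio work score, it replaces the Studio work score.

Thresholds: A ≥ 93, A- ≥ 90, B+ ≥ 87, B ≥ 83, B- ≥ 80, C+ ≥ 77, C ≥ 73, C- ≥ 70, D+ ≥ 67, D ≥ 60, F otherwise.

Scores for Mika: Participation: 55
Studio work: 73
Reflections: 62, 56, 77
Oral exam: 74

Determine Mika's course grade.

Reflections: drop 56 → average of remaining 2 = 139/2 = 69.5
Oral exam (74) > Studio work (73), so Studio work counts as 74.
Weighted total:
  Participation 55 × 0.25 = 13.75
  Studio work 74 × 0.2 = 14.8
  Reflections 69.5 × 0.3 = 20.85
  Oral exam 74 × 0.25 = 18.5
Sum = 67.9
67.9 is ≥ 67 and < 70 → D+

D+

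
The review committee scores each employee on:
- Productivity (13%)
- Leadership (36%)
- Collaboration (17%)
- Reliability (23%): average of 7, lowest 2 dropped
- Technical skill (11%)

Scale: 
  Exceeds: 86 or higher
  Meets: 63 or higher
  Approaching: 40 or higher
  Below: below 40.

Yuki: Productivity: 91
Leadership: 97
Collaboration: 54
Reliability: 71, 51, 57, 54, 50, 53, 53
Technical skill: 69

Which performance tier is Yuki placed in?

Meets

Reliability: drop 50, 51 → average of remaining 5 = 288/5 = 57.6
Weighted total:
  Productivity 91 × 0.13 = 11.83
  Leadership 97 × 0.36 = 34.92
  Collaboration 54 × 0.17 = 9.18
  Reliability 57.6 × 0.23 = 13.248
  Technical skill 69 × 0.11 = 7.59
Sum = 76.768
76.768 is ≥ 63 and < 86 → Meets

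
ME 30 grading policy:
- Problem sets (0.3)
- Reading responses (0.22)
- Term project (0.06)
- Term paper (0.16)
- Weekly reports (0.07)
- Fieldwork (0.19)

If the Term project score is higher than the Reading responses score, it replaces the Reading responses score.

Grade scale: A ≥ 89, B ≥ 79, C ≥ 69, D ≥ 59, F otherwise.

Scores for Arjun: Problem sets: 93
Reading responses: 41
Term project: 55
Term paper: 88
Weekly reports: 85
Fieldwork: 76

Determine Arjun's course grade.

Term project (55) > Reading responses (41), so Reading responses counts as 55.
Weighted total:
  Problem sets 93 × 0.3 = 27.9
  Reading responses 55 × 0.22 = 12.1
  Term project 55 × 0.06 = 3.3
  Term paper 88 × 0.16 = 14.08
  Weekly reports 85 × 0.07 = 5.95
  Fieldwork 76 × 0.19 = 14.44
Sum = 77.77
77.77 is ≥ 69 and < 79 → C

C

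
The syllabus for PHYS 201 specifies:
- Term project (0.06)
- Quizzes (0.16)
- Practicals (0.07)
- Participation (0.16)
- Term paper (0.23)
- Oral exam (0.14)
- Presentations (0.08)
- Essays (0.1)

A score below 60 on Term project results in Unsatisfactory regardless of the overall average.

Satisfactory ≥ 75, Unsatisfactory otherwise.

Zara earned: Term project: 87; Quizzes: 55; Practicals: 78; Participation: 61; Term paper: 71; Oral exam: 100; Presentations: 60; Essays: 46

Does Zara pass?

Term project score 87 ≥ 60: minimum met.
Weighted total:
  Term project 87 × 0.06 = 5.22
  Quizzes 55 × 0.16 = 8.8
  Practicals 78 × 0.07 = 5.46
  Participation 61 × 0.16 = 9.76
  Term paper 71 × 0.23 = 16.33
  Oral exam 100 × 0.14 = 14
  Presentations 60 × 0.08 = 4.8
  Essays 46 × 0.1 = 4.6
Sum = 68.97
68.97 < 75 → Unsatisfactory

Unsatisfactory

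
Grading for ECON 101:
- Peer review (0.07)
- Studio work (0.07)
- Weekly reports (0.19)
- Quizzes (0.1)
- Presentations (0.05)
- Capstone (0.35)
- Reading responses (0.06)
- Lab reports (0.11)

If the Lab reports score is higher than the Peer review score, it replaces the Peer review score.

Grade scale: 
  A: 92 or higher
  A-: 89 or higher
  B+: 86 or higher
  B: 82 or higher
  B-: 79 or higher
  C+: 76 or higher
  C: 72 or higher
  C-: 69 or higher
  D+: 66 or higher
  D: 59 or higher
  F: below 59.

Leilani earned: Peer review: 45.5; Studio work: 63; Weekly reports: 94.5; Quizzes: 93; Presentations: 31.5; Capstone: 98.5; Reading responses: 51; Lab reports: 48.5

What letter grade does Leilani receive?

B-

Lab reports (48.5) > Peer review (45.5), so Peer review counts as 48.5.
Weighted total:
  Peer review 48.5 × 0.07 = 3.395
  Studio work 63 × 0.07 = 4.41
  Weekly reports 94.5 × 0.19 = 17.955
  Quizzes 93 × 0.1 = 9.3
  Presentations 31.5 × 0.05 = 1.575
  Capstone 98.5 × 0.35 = 34.475
  Reading responses 51 × 0.06 = 3.06
  Lab reports 48.5 × 0.11 = 5.335
Sum = 79.505
79.505 is ≥ 79 and < 82 → B-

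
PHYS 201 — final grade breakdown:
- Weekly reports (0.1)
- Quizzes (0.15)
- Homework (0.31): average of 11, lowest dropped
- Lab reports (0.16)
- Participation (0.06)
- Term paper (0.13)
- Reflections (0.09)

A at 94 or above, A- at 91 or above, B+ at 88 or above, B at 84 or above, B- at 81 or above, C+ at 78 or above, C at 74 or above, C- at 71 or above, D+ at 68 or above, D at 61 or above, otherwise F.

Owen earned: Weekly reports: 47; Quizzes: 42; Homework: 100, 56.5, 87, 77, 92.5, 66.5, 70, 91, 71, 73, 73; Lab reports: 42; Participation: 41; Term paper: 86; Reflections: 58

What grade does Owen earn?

D

Homework: drop 56.5 → average of remaining 10 = 801/10 = 80.1
Weighted total:
  Weekly reports 47 × 0.1 = 4.7
  Quizzes 42 × 0.15 = 6.3
  Homework 80.1 × 0.31 = 24.831
  Lab reports 42 × 0.16 = 6.72
  Participation 41 × 0.06 = 2.46
  Term paper 86 × 0.13 = 11.18
  Reflections 58 × 0.09 = 5.22
Sum = 61.411
61.411 is ≥ 61 and < 68 → D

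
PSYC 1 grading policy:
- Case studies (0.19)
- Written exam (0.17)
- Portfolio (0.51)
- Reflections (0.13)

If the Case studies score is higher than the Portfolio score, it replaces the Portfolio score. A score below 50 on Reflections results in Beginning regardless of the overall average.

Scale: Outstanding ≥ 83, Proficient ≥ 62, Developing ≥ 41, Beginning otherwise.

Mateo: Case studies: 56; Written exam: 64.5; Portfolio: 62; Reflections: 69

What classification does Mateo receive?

Proficient

Case studies (56) ≤ Portfolio (62), so Portfolio stays at 62.
Reflections score 69 ≥ 50: minimum met.
Weighted total:
  Case studies 56 × 0.19 = 10.64
  Written exam 64.5 × 0.17 = 10.965
  Portfolio 62 × 0.51 = 31.62
  Reflections 69 × 0.13 = 8.97
Sum = 62.195
62.195 is ≥ 62 and < 83 → Proficient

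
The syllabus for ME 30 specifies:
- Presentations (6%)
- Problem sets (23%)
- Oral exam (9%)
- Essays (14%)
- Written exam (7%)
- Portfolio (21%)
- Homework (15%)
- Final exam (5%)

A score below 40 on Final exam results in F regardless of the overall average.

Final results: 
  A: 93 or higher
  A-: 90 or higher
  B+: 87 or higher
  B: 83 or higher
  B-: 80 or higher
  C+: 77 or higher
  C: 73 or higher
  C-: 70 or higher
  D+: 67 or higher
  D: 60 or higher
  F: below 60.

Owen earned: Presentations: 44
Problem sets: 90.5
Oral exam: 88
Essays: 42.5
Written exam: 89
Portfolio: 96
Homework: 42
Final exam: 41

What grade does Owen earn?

Final exam score 41 ≥ 40: minimum met.
Weighted total:
  Presentations 44 × 0.06 = 2.64
  Problem sets 90.5 × 0.23 = 20.815
  Oral exam 88 × 0.09 = 7.92
  Essays 42.5 × 0.14 = 5.95
  Written exam 89 × 0.07 = 6.23
  Portfolio 96 × 0.21 = 20.16
  Homework 42 × 0.15 = 6.3
  Final exam 41 × 0.05 = 2.05
Sum = 72.065
72.065 is ≥ 70 and < 73 → C-

C-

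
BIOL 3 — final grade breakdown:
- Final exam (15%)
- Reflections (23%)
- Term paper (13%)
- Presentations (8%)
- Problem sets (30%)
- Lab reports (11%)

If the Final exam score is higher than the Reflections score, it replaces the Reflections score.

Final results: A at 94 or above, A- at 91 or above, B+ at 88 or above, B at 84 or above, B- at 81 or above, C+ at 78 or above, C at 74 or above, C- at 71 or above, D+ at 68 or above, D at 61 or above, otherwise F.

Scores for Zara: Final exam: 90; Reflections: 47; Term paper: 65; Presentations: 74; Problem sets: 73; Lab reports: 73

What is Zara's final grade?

Final exam (90) > Reflections (47), so Reflections counts as 90.
Weighted total:
  Final exam 90 × 0.15 = 13.5
  Reflections 90 × 0.23 = 20.7
  Term paper 65 × 0.13 = 8.45
  Presentations 74 × 0.08 = 5.92
  Problem sets 73 × 0.3 = 21.9
  Lab reports 73 × 0.11 = 8.03
Sum = 78.5
78.5 is ≥ 78 and < 81 → C+

C+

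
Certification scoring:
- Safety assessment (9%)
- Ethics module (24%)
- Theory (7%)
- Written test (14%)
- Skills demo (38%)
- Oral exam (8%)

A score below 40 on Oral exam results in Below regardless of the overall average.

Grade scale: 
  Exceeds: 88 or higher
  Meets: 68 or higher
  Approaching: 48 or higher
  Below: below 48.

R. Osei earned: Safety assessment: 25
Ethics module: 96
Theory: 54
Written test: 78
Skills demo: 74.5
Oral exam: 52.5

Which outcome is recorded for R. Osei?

Oral exam score 52.5 ≥ 40: minimum met.
Weighted total:
  Safety assessment 25 × 0.09 = 2.25
  Ethics module 96 × 0.24 = 23.04
  Theory 54 × 0.07 = 3.78
  Written test 78 × 0.14 = 10.92
  Skills demo 74.5 × 0.38 = 28.31
  Oral exam 52.5 × 0.08 = 4.2
Sum = 72.5
72.5 is ≥ 68 and < 88 → Meets

Meets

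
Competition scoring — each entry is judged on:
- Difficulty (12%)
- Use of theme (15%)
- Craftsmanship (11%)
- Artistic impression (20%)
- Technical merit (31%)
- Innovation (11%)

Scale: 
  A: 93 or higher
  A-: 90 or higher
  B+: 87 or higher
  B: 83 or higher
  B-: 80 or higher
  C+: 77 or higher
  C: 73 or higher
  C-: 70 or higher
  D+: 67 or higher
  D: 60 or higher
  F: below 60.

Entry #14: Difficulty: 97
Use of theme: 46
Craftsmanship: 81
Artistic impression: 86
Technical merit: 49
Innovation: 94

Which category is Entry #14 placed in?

C-

Weighted total:
  Difficulty 97 × 0.12 = 11.64
  Use of theme 46 × 0.15 = 6.9
  Craftsmanship 81 × 0.11 = 8.91
  Artistic impression 86 × 0.2 = 17.2
  Technical merit 49 × 0.31 = 15.19
  Innovation 94 × 0.11 = 10.34
Sum = 70.18
70.18 is ≥ 70 and < 73 → C-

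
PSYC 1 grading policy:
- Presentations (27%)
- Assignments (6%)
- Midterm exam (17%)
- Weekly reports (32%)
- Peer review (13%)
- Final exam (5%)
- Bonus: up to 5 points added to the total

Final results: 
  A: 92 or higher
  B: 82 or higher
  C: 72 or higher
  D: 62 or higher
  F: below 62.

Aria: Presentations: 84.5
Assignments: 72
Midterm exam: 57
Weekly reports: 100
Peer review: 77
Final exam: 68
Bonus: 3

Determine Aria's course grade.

B

Weighted total:
  Presentations 84.5 × 0.27 = 22.815
  Assignments 72 × 0.06 = 4.32
  Midterm exam 57 × 0.17 = 9.69
  Weekly reports 100 × 0.32 = 32
  Peer review 77 × 0.13 = 10.01
  Final exam 68 × 0.05 = 3.4
Sum = 82.235
Bonus: 82.235 + 3 = 85.235
85.235 is ≥ 82 and < 92 → B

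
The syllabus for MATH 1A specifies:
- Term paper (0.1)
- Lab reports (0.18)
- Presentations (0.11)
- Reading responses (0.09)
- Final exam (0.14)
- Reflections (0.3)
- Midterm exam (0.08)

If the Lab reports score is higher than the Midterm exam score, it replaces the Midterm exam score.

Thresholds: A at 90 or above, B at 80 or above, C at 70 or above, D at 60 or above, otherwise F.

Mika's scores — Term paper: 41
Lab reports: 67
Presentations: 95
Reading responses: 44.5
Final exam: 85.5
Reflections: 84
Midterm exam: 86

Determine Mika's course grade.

Lab reports (67) ≤ Midterm exam (86), so Midterm exam stays at 86.
Weighted total:
  Term paper 41 × 0.1 = 4.1
  Lab reports 67 × 0.18 = 12.06
  Presentations 95 × 0.11 = 10.45
  Reading responses 44.5 × 0.09 = 4.005
  Final exam 85.5 × 0.14 = 11.97
  Reflections 84 × 0.3 = 25.2
  Midterm exam 86 × 0.08 = 6.88
Sum = 74.665
74.665 is ≥ 70 and < 80 → C

C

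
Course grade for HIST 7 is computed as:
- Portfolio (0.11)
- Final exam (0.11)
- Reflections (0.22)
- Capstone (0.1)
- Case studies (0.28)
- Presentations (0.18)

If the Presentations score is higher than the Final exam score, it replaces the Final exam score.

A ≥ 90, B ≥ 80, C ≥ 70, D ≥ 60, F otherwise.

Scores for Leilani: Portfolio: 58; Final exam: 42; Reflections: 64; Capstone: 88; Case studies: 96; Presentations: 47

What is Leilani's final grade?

Presentations (47) > Final exam (42), so Final exam counts as 47.
Weighted total:
  Portfolio 58 × 0.11 = 6.38
  Final exam 47 × 0.11 = 5.17
  Reflections 64 × 0.22 = 14.08
  Capstone 88 × 0.1 = 8.8
  Case studies 96 × 0.28 = 26.88
  Presentations 47 × 0.18 = 8.46
Sum = 69.77
69.77 is ≥ 60 and < 70 → D

D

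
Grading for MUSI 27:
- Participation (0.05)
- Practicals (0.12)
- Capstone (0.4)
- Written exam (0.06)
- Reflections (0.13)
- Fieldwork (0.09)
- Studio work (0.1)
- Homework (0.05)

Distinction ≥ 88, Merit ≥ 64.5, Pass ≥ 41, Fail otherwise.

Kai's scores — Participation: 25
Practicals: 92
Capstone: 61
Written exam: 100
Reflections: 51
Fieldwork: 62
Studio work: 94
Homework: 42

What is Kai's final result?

Weighted total:
  Participation 25 × 0.05 = 1.25
  Practicals 92 × 0.12 = 11.04
  Capstone 61 × 0.4 = 24.4
  Written exam 100 × 0.06 = 6
  Reflections 51 × 0.13 = 6.63
  Fieldwork 62 × 0.09 = 5.58
  Studio work 94 × 0.1 = 9.4
  Homework 42 × 0.05 = 2.1
Sum = 66.4
66.4 is ≥ 64.5 and < 88 → Merit

Merit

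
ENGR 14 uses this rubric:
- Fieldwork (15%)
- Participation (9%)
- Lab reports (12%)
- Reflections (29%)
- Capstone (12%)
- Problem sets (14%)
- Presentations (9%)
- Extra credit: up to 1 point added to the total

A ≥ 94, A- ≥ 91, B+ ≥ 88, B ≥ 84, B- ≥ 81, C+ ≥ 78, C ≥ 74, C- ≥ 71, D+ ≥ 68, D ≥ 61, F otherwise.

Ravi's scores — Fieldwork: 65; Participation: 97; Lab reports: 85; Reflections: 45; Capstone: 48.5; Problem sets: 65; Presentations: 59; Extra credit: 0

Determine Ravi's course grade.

Weighted total:
  Fieldwork 65 × 0.15 = 9.75
  Participation 97 × 0.09 = 8.73
  Lab reports 85 × 0.12 = 10.2
  Reflections 45 × 0.29 = 13.05
  Capstone 48.5 × 0.12 = 5.82
  Problem sets 65 × 0.14 = 9.1
  Presentations 59 × 0.09 = 5.31
Sum = 61.96
Extra credit: 61.96 + 0 = 61.96
61.96 is ≥ 61 and < 68 → D

D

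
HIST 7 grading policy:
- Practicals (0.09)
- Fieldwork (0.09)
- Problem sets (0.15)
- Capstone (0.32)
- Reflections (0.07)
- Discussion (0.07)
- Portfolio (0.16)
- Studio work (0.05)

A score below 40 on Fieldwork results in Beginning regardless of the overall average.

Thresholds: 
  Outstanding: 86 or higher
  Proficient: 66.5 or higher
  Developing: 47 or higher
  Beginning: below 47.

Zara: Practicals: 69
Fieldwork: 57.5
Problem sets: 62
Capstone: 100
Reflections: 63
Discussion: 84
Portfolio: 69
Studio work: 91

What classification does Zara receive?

Proficient

Fieldwork score 57.5 ≥ 40: minimum met.
Weighted total:
  Practicals 69 × 0.09 = 6.21
  Fieldwork 57.5 × 0.09 = 5.175
  Problem sets 62 × 0.15 = 9.3
  Capstone 100 × 0.32 = 32
  Reflections 63 × 0.07 = 4.41
  Discussion 84 × 0.07 = 5.88
  Portfolio 69 × 0.16 = 11.04
  Studio work 91 × 0.05 = 4.55
Sum = 78.565
78.565 is ≥ 66.5 and < 86 → Proficient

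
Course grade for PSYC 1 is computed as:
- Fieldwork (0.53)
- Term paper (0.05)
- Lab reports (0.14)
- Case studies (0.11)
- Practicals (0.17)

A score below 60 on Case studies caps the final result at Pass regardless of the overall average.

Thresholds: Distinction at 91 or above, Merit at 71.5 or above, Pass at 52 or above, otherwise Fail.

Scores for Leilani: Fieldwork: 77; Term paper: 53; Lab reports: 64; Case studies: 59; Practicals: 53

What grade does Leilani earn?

Case studies score 59 < 60: minimum not met.
Weighted total:
  Fieldwork 77 × 0.53 = 40.81
  Term paper 53 × 0.05 = 2.65
  Lab reports 64 × 0.14 = 8.96
  Case studies 59 × 0.11 = 6.49
  Practicals 53 × 0.17 = 9.01
Sum = 67.92
67.92 would be Pass; cap at Pass applies → Pass.

Pass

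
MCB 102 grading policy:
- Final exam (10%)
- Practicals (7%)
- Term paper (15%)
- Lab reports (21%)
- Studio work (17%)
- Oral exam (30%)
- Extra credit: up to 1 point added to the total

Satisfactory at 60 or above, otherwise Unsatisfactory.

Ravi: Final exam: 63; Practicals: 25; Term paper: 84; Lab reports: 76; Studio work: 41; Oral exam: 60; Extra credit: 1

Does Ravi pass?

Weighted total:
  Final exam 63 × 0.1 = 6.3
  Practicals 25 × 0.07 = 1.75
  Term paper 84 × 0.15 = 12.6
  Lab reports 76 × 0.21 = 15.96
  Studio work 41 × 0.17 = 6.97
  Oral exam 60 × 0.3 = 18
Sum = 61.58
Extra credit: 61.58 + 1 = 62.58
62.58 ≥ 60 → Satisfactory

Satisfactory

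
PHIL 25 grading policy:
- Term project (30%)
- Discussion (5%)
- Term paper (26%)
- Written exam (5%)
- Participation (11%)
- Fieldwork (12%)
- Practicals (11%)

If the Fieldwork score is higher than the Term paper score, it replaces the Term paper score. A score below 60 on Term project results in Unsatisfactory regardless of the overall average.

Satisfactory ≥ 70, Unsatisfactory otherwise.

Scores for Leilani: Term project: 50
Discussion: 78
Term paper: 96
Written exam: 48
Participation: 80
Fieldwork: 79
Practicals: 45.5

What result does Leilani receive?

Fieldwork (79) ≤ Term paper (96), so Term paper stays at 96.
Term project score 50 < 60: minimum not met.
Weighted total:
  Term project 50 × 0.3 = 15
  Discussion 78 × 0.05 = 3.9
  Term paper 96 × 0.26 = 24.96
  Written exam 48 × 0.05 = 2.4
  Participation 80 × 0.11 = 8.8
  Fieldwork 79 × 0.12 = 9.48
  Practicals 45.5 × 0.11 = 5.005
Sum = 69.545
Because the Term project minimum was not met, the result is Unsatisfactory.

Unsatisfactory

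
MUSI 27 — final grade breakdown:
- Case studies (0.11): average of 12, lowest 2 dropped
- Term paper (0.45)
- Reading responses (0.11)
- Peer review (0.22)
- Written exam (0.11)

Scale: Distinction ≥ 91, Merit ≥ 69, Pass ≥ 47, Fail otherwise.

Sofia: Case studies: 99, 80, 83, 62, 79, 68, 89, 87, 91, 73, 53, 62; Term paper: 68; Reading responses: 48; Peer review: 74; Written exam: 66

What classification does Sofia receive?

Pass

Case studies: drop 53, 62 → average of remaining 10 = 811/10 = 81.1
Weighted total:
  Case studies 81.1 × 0.11 = 8.921
  Term paper 68 × 0.45 = 30.6
  Reading responses 48 × 0.11 = 5.28
  Peer review 74 × 0.22 = 16.28
  Written exam 66 × 0.11 = 7.26
Sum = 68.341
68.341 is ≥ 47 and < 69 → Pass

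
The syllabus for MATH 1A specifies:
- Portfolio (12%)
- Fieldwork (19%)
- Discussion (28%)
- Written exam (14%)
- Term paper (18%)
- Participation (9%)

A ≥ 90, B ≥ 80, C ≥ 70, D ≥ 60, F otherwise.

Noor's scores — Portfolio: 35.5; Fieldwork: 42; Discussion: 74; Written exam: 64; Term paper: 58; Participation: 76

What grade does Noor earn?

F

Weighted total:
  Portfolio 35.5 × 0.12 = 4.26
  Fieldwork 42 × 0.19 = 7.98
  Discussion 74 × 0.28 = 20.72
  Written exam 64 × 0.14 = 8.96
  Term paper 58 × 0.18 = 10.44
  Participation 76 × 0.09 = 6.84
Sum = 59.2
59.2 < 60 → F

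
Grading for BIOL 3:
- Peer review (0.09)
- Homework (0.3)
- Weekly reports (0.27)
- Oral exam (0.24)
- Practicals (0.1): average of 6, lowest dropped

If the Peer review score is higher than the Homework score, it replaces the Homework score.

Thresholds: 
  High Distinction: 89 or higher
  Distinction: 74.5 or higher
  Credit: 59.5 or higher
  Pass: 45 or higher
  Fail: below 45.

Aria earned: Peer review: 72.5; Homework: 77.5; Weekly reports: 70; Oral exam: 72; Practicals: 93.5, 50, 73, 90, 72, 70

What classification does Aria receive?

Practicals: drop 50 → average of remaining 5 = 398.5/5 = 79.7
Peer review (72.5) ≤ Homework (77.5), so Homework stays at 77.5.
Weighted total:
  Peer review 72.5 × 0.09 = 6.525
  Homework 77.5 × 0.3 = 23.25
  Weekly reports 70 × 0.27 = 18.9
  Oral exam 72 × 0.24 = 17.28
  Practicals 79.7 × 0.1 = 7.97
Sum = 73.925
73.925 is ≥ 59.5 and < 74.5 → Credit

Credit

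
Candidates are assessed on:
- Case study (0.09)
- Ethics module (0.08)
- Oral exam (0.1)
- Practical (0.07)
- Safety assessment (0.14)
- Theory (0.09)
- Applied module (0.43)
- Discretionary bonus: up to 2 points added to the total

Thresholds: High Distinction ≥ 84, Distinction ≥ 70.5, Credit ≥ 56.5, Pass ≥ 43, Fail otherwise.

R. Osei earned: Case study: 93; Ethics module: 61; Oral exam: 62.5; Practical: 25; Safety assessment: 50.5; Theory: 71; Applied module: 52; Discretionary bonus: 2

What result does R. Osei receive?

Credit

Weighted total:
  Case study 93 × 0.09 = 8.37
  Ethics module 61 × 0.08 = 4.88
  Oral exam 62.5 × 0.1 = 6.25
  Practical 25 × 0.07 = 1.75
  Safety assessment 50.5 × 0.14 = 7.07
  Theory 71 × 0.09 = 6.39
  Applied module 52 × 0.43 = 22.36
Sum = 57.07
Discretionary bonus: 57.07 + 2 = 59.07
59.07 is ≥ 56.5 and < 70.5 → Credit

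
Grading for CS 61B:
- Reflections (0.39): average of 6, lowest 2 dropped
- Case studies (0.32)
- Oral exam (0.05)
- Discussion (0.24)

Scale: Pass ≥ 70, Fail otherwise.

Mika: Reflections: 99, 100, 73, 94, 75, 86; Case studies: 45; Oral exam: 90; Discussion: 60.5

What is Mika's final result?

Reflections: drop 73, 75 → average of remaining 4 = 379/4 = 94.75
Weighted total:
  Reflections 94.75 × 0.39 = 36.9525
  Case studies 45 × 0.32 = 14.4
  Oral exam 90 × 0.05 = 4.5
  Discussion 60.5 × 0.24 = 14.52
Sum = 70.3725
70.3725 ≥ 70 → Pass

Pass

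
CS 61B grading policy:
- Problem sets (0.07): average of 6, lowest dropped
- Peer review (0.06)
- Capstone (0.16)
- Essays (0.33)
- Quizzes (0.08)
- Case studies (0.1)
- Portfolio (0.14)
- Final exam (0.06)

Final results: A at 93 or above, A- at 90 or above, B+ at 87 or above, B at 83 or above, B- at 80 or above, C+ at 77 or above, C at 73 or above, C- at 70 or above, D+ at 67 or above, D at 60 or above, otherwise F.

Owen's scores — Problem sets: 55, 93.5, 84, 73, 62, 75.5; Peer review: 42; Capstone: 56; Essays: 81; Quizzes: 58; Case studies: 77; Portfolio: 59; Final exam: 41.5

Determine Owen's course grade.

Problem sets: drop 55 → average of remaining 5 = 388/5 = 77.6
Weighted total:
  Problem sets 77.6 × 0.07 = 5.432
  Peer review 42 × 0.06 = 2.52
  Capstone 56 × 0.16 = 8.96
  Essays 81 × 0.33 = 26.73
  Quizzes 58 × 0.08 = 4.64
  Case studies 77 × 0.1 = 7.7
  Portfolio 59 × 0.14 = 8.26
  Final exam 41.5 × 0.06 = 2.49
Sum = 66.732
66.732 is ≥ 60 and < 67 → D

D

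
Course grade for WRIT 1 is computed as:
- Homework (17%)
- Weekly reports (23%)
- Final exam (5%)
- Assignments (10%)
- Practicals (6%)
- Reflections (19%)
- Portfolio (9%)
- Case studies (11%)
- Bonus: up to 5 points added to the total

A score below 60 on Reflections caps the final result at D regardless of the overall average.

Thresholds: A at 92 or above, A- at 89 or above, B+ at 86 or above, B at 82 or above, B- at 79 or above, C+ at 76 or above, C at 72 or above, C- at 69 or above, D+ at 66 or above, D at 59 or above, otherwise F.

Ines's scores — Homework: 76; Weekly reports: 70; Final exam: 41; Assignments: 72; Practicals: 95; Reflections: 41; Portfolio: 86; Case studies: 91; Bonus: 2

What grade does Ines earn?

D

Reflections score 41 < 60: minimum not met.
Weighted total:
  Homework 76 × 0.17 = 12.92
  Weekly reports 70 × 0.23 = 16.1
  Final exam 41 × 0.05 = 2.05
  Assignments 72 × 0.1 = 7.2
  Practicals 95 × 0.06 = 5.7
  Reflections 41 × 0.19 = 7.79
  Portfolio 86 × 0.09 = 7.74
  Case studies 91 × 0.11 = 10.01
Sum = 69.51
Bonus: 69.51 + 2 = 71.51
71.51 would be C-; cap at D applies → D.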